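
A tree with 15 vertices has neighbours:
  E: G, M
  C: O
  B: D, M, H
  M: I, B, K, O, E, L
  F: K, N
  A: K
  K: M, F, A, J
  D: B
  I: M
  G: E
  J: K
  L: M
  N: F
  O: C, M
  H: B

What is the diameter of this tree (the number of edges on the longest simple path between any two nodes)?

5

Starting from N, a farthest node is D at distance 5.
One longest path: N - F - K - M - B - D.
So the diameter is 5.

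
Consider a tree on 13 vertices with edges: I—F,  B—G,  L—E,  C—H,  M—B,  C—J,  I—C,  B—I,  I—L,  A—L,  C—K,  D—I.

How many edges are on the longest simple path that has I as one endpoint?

2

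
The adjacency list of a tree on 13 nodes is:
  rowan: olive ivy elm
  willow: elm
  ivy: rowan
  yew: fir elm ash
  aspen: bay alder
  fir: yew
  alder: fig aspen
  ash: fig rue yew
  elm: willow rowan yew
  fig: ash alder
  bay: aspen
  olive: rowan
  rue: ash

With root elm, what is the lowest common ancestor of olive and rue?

elm

olive's ancestor chain is olive, rowan, elm and rue's is rue, ash, yew, elm; they first meet at elm.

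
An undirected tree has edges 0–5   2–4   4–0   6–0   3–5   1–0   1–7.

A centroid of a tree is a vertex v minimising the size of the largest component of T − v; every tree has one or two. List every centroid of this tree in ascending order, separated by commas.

If 0 is removed the pieces have sizes 2, 2, 2, 1, all ≤ ⌊8/2⌋ = 4.
No neighbour of 0 does as well, so 0 is the unique centroid.

0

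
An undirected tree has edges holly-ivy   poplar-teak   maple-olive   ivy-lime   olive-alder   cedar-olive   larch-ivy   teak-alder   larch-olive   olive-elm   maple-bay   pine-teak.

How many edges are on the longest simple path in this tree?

6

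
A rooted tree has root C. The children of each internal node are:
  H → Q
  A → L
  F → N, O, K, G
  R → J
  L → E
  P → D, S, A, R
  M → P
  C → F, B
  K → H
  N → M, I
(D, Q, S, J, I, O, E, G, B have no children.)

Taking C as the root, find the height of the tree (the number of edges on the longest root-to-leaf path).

E sits deepest: C → F → N → M → P → A → L → E — 7 edges from the root.

7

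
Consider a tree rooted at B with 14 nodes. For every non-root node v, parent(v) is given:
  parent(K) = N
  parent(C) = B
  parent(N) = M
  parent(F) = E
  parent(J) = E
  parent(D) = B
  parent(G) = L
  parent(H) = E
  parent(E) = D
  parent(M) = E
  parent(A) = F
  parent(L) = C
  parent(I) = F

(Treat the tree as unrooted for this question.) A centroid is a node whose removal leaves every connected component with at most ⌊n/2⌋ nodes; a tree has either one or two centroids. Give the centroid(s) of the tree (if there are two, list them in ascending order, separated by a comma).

If E is removed the pieces have sizes 5, 3, 3, 1, 1, all ≤ ⌊14/2⌋ = 7.
No neighbour of E does as well, so E is the unique centroid.

E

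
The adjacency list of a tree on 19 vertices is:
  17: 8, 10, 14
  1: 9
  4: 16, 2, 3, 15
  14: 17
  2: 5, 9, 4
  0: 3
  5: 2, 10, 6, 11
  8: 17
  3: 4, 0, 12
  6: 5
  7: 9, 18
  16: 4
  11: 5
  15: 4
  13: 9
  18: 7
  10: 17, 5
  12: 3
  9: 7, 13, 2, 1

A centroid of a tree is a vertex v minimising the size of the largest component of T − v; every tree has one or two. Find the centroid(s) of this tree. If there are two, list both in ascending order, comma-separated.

2

Removing 2 splits the tree into components of sizes 7, 6, 5; the largest is 7 ≤ ⌊19/2⌋ = 9.
No neighbour of 2 does as well, so 2 is the unique centroid.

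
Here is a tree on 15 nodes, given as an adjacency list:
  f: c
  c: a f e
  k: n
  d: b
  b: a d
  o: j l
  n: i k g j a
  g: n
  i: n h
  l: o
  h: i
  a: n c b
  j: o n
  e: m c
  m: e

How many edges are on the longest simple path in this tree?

7

Starting from m, a farthest node is l at distance 7.
One longest path: m-e-c-a-n-j-o-l.
So the diameter is 7.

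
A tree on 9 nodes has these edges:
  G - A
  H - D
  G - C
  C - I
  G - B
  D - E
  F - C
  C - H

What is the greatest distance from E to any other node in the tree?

Distances from E peak at 5, attained at B (A also at distance 5).
E–D–H–C–G–B

5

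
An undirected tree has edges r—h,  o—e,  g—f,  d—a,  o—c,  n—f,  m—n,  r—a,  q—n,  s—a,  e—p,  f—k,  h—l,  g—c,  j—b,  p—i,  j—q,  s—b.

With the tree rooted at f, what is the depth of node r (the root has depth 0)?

Path from f to r: f → n → q → j → b → s → a → r, which has 7 edges.

7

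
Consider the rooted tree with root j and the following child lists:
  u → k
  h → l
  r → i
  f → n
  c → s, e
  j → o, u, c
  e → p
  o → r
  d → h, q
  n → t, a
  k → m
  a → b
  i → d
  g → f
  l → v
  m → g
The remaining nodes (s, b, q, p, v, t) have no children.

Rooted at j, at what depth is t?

7

j – u – k – m – g – f – n – t — 7 edges.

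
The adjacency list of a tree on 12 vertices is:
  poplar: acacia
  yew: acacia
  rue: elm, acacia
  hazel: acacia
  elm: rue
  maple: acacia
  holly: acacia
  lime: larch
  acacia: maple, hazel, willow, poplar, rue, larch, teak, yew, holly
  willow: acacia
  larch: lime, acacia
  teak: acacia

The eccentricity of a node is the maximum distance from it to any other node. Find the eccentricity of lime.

Distances from lime peak at 4, attained at elm.
lime-larch-acacia-rue-elm

4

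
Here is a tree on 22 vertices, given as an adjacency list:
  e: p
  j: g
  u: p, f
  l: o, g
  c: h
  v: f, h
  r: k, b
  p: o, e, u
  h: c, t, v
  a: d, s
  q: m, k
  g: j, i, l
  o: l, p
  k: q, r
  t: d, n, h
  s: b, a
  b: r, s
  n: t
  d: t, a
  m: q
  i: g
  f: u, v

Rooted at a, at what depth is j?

11

Path from a to j: a → d → t → h → v → f → u → p → o → l → g → j, which has 11 edges.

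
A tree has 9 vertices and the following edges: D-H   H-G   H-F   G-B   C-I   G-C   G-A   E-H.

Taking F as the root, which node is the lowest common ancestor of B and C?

B's ancestor chain is B, G, H, F and C's is C, G, H, F; they first meet at G.

G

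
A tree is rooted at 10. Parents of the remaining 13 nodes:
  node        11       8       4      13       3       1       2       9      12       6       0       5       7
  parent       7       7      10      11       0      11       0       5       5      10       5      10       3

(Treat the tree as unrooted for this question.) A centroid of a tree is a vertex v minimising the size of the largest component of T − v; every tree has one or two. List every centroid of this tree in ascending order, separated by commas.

Delete 0: the remaining components have sizes 6, 6, 1. Max 6 ≤ 7, so 0 is a centroid.
Every other node leaves some component of size > 7, so the centroid is unique.

0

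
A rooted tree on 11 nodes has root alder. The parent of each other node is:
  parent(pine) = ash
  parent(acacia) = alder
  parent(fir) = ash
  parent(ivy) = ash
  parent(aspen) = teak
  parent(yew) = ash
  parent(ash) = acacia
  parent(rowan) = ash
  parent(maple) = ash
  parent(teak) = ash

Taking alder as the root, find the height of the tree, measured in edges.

The longest root-to-leaf path is alder–acacia–ash–teak–aspen (4 edges).

4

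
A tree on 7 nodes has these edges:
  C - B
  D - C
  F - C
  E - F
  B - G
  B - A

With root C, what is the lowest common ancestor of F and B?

C

F's ancestor chain is F, C and B's is B, C; they first meet at C.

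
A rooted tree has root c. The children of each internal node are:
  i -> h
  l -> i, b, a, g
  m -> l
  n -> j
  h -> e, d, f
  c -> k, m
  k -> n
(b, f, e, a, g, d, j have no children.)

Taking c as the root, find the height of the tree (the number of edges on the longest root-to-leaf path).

5

The longest root-to-leaf path is c-m-l-i-h-f (5 edges).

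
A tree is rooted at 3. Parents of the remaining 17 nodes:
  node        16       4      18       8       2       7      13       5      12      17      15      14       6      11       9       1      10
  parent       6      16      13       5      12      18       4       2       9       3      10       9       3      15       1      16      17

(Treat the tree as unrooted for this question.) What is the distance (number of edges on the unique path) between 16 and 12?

3

The path is 16 - 1 - 9 - 12, which has 3 edges.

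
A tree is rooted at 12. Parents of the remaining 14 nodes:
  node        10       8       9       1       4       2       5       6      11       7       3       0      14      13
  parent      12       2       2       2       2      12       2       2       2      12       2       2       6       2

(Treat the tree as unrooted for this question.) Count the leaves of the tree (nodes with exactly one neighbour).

Exactly 12 nodes have a single neighbour: 0, 1, 3, 4, 5, 7, 8, 9, 10, 11, 13, 14.

12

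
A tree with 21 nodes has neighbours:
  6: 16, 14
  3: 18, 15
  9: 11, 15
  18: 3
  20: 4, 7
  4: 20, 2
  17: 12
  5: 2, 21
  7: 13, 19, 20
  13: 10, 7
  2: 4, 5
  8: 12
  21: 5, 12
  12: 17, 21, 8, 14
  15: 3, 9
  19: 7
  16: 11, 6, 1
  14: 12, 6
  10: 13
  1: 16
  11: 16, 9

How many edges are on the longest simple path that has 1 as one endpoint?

12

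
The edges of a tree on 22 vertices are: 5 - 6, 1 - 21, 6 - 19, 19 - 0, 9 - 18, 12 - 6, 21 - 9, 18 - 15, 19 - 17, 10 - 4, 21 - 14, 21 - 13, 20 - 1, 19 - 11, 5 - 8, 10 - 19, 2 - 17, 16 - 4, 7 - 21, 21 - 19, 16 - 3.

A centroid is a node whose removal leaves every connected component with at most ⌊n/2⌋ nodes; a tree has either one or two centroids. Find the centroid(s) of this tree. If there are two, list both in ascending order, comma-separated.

19

Removing 19 splits the tree into components of sizes 9, 4, 4, 2, 1, 1; the largest is 9 ≤ ⌊22/2⌋ = 11.
No neighbour of 19 does as well, so 19 is the unique centroid.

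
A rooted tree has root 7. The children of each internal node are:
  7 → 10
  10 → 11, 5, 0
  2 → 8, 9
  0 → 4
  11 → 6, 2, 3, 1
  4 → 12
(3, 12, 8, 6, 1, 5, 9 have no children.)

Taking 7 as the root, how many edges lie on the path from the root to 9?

4

Path from 7 to 9: 7–10–11–2–9, which has 4 edges.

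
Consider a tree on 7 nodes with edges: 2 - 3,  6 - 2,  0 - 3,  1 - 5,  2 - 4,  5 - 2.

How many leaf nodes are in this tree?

4

The leaves are 0, 1, 4, 6.
That is 4 leaves.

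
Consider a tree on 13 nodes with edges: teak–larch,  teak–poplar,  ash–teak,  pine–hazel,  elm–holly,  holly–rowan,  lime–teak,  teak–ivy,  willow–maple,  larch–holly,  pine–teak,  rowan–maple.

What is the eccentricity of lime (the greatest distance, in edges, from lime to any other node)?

6

The node farthest from lime is willow, via lime – teak – larch – holly – rowan – maple – willow — 6 edges.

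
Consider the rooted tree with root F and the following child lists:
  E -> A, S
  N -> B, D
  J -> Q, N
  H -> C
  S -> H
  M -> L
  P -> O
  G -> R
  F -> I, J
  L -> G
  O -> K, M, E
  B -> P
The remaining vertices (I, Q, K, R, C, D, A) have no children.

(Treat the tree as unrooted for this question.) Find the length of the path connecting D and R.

The path is D–N–B–P–O–M–L–G–R, which has 8 edges.

8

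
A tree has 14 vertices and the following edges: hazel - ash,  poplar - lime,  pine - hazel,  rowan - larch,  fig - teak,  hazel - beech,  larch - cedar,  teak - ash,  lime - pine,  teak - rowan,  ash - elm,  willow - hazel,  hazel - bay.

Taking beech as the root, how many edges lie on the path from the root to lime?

beech – hazel – pine – lime — 3 edges.

3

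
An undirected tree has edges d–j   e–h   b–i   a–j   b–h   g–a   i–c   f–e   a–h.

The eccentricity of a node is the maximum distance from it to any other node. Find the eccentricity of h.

Distances from h peak at 3, attained at c (d also at distance 3).
h–b–i–c

3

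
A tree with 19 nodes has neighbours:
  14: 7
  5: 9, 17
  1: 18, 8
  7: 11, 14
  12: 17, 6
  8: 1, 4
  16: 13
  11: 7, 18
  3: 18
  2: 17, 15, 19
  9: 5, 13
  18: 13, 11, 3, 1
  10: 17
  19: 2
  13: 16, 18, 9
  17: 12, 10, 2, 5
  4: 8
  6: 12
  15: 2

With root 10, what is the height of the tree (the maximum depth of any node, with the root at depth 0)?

8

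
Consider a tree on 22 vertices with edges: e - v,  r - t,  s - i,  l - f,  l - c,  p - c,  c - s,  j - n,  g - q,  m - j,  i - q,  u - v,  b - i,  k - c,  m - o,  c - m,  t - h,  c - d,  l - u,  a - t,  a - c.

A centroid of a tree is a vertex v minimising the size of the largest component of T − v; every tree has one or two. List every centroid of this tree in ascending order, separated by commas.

Delete c: the remaining components have sizes 5, 5, 4, 4, 1, 1, 1. Max 5 ≤ 11, so c is a centroid.
Every other node leaves some component of size > 11, so the centroid is unique.

c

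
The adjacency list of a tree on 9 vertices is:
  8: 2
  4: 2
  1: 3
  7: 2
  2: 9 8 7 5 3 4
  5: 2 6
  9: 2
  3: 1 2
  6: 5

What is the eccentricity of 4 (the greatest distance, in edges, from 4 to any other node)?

3

A farthest node from 4 is 6 (1 also at distance 3).
The path 4-2-5-6 has 3 edges.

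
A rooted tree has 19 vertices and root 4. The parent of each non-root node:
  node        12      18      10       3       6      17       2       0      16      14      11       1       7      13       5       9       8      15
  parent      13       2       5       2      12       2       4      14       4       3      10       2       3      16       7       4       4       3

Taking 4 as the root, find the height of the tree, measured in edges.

6

The longest root-to-leaf path is 4–2–3–7–5–10–11 (6 edges).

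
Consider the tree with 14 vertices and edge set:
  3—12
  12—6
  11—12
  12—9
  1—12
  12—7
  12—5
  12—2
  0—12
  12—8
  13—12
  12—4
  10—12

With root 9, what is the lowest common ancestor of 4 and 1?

12

Ancestors of 4 (toward the root): 4, 12, 9.
Ancestors of 1: 1, 12, 9.
The deepest node appearing in both lists is 12.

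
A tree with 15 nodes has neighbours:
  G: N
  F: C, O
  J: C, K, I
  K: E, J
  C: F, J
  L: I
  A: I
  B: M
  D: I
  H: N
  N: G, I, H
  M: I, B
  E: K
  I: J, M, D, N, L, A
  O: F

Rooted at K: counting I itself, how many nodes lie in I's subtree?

9

Descendants of I (including itself): I, M, N, A, D, L, B, H, G. That's 9.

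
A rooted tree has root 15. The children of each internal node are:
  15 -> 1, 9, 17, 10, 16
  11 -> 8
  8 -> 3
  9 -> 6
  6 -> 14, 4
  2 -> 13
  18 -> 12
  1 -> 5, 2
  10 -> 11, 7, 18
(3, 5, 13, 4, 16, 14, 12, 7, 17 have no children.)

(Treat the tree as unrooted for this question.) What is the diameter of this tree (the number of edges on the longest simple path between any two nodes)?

7

Starting from 3, a farthest node is 4 at distance 7.
One longest path: 3 - 8 - 11 - 10 - 15 - 9 - 6 - 4.
So the diameter is 7.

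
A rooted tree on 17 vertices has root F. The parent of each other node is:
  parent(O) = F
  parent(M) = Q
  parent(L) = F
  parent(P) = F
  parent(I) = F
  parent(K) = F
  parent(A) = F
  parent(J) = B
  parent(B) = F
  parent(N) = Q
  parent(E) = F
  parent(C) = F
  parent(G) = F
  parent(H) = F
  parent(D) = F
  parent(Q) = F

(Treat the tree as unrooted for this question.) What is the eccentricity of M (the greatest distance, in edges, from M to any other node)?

4

Distances from M peak at 4, attained at J.
M – Q – F – B – J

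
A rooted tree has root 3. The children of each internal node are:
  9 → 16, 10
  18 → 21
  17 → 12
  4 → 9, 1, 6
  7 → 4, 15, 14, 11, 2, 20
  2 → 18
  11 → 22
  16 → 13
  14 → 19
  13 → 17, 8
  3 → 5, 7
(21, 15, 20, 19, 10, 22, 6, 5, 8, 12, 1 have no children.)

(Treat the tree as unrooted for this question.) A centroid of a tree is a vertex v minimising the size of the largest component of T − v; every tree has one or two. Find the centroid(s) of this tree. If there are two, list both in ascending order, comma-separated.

Removing 7 splits the tree into components of sizes 10, 3, 2, 2, 2, 1, 1; the largest is 10 ≤ ⌊22/2⌋ = 11.
No neighbour of 7 does as well, so 7 is the unique centroid.

7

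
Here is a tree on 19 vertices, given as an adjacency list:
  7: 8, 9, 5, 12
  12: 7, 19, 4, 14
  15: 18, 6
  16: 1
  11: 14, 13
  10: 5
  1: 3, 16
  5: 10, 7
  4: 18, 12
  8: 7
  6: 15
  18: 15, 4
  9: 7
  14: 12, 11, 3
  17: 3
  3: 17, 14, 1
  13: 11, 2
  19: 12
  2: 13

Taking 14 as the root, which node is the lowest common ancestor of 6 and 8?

12

Ancestors of 6 (toward the root): 6, 15, 18, 4, 12, 14.
Ancestors of 8: 8, 7, 12, 14.
The deepest node appearing in both lists is 12.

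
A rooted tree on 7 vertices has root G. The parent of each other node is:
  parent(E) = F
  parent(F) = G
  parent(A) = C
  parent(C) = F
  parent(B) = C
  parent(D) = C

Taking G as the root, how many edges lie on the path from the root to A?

Path from G to A: G → F → C → A, which has 3 edges.

3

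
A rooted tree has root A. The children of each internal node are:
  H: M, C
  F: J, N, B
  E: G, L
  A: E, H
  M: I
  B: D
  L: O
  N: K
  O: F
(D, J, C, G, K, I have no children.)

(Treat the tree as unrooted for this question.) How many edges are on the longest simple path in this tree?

9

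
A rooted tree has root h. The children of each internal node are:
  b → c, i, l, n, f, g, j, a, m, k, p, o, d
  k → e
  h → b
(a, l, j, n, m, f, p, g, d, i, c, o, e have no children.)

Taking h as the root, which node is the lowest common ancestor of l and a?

b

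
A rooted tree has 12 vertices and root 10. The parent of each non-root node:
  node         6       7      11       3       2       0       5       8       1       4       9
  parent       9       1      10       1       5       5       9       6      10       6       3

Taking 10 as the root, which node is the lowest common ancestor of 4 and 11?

10

4's ancestor chain is 4, 6, 9, 3, 1, 10 and 11's is 11, 10; they first meet at 10.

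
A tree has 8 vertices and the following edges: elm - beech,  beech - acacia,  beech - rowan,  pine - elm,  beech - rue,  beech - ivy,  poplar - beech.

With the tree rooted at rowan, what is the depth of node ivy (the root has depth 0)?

2

Path from rowan to ivy: rowan – beech – ivy, which has 2 edges.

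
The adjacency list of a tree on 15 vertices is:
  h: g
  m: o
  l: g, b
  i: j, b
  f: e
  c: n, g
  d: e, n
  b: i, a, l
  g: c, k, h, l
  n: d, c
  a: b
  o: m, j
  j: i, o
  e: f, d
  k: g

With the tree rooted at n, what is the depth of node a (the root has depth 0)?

n – c – g – l – b – a — 5 edges.

5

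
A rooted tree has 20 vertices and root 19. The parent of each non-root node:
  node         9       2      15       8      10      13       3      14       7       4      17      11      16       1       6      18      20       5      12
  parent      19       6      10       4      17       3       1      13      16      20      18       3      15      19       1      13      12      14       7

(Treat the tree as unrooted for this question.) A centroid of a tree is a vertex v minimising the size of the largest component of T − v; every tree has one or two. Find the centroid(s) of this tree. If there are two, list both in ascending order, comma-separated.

Delete 13: the remaining components have sizes 10, 7, 2. Max 10 ≤ 10, so 13 is a centroid.
18 is adjacent to 13 and is also a centroid (the largest component after removing it is likewise 10).

13, 18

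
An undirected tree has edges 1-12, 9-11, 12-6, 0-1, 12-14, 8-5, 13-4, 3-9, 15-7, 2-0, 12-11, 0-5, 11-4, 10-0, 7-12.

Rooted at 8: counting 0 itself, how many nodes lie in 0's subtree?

The subtree rooted at 0 contains: 0, 2, 1, 10, 12, 14, 11, 7, 6, 4, 9, 15, 13, 3 — 14 nodes.

14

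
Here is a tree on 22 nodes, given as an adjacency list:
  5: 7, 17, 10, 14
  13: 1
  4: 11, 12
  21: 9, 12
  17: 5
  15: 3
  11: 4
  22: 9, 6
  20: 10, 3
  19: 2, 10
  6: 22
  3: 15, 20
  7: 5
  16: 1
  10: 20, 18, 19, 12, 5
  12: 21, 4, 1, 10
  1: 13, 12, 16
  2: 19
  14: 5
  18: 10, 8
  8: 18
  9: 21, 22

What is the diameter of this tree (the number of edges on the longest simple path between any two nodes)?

8

A longest path is 6 – 22 – 9 – 21 – 12 – 10 – 20 – 3 – 15, with 8 edges.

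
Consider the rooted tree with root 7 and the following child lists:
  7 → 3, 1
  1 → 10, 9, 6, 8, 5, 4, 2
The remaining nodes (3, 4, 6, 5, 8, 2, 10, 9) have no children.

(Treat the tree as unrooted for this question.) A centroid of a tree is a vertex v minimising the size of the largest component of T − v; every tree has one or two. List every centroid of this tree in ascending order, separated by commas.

1

Removing 1 splits the tree into components of sizes 2, 1, 1, 1, 1, 1, 1, 1; the largest is 2 ≤ ⌊10/2⌋ = 5.
Every other node leaves some component of size > 5, so the centroid is unique.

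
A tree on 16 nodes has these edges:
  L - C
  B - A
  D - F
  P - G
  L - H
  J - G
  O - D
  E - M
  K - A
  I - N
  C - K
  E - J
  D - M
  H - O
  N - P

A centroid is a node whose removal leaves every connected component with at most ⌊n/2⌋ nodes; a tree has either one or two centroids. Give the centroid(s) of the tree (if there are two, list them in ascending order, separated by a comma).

D

Delete D: the remaining components have sizes 7, 7, 1. Max 7 ≤ 8, so D is a centroid.
No neighbour of D does as well, so D is the unique centroid.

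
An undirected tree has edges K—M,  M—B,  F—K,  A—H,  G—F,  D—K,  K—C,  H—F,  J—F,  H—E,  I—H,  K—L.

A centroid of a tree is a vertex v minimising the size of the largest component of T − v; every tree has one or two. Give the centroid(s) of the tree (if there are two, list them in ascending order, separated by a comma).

F

If F is removed the pieces have sizes 6, 4, 1, 1, all ≤ ⌊13/2⌋ = 6.
Every other node leaves some component of size > 6, so the centroid is unique.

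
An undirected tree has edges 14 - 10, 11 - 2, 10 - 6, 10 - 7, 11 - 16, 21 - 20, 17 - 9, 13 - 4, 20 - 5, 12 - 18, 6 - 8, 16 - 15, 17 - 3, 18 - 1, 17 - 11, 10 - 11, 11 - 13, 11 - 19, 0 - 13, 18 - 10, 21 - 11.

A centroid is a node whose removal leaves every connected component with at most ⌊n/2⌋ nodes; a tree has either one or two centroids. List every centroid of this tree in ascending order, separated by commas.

11

Removing 11 splits the tree into components of sizes 8, 3, 3, 3, 2, 1, 1; the largest is 8 ≤ ⌊22/2⌋ = 11.
No neighbour of 11 does as well, so 11 is the unique centroid.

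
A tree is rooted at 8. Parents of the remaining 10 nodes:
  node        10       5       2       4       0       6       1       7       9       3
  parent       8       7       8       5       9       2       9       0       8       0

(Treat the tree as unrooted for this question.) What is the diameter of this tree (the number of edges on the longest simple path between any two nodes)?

7

A longest path is 4–5–7–0–9–8–2–6, with 7 edges.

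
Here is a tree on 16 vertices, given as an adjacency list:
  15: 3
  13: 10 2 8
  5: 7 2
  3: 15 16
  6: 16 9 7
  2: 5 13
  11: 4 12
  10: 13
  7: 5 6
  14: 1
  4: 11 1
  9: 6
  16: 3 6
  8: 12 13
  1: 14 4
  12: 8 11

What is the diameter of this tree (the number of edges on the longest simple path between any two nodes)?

BFS from 15 reaches 14 last, at distance 13; BFS from 14 confirms no node is farther.
Path: 15–3–16–6–7–5–2–13–8–12–11–4–1–14.

13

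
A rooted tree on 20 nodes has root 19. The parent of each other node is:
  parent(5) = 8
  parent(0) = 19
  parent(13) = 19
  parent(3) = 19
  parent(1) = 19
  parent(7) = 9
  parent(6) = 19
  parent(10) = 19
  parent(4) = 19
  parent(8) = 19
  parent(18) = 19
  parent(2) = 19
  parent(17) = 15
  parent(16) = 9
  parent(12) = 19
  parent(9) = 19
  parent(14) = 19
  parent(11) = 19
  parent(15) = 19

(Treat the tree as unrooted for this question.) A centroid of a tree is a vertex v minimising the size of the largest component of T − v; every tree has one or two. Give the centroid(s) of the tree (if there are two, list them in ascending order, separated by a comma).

19

Delete 19: the remaining components have sizes 3, 2, 2, 1, 1, 1, 1, 1, 1, 1, 1, 1, 1, 1, 1. Max 3 ≤ 10, so 19 is a centroid.
Every other node leaves some component of size > 10, so the centroid is unique.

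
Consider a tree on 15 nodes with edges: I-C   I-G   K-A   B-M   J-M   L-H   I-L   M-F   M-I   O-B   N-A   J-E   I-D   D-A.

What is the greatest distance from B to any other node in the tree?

A farthest node from B is K (N also at distance 5).
The path B – M – I – D – A – K has 5 edges.

5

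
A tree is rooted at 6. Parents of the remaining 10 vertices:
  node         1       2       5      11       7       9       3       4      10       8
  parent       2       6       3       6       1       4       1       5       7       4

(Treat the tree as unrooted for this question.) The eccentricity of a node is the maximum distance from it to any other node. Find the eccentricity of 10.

The node farthest from 10 is 8 (9 also at distance 6), via 10 – 7 – 1 – 3 – 5 – 4 – 8 — 6 edges.

6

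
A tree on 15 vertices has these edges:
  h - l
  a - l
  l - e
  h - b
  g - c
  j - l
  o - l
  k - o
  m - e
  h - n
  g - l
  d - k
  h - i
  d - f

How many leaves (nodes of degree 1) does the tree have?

The leaves are a, b, c, f, i, j, m, n.
That is 8 leaves.

8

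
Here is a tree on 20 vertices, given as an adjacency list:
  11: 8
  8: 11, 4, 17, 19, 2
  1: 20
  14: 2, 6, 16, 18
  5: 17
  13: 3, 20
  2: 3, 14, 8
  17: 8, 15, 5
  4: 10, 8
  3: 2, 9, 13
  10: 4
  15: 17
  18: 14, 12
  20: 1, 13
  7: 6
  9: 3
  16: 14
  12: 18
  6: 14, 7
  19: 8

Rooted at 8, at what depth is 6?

3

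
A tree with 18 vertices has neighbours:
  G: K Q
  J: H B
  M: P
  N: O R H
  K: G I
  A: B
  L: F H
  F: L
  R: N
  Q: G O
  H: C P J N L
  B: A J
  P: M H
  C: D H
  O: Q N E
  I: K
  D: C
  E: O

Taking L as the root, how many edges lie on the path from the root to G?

5

Climbing from G to the root: G → Q → O → N → H → L. That's 5 steps.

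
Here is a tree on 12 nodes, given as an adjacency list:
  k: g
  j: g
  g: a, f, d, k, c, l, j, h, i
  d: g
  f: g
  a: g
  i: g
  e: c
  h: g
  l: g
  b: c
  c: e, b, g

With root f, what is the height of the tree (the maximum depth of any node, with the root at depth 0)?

e sits deepest: f – g – c – e — 3 edges from the root.

3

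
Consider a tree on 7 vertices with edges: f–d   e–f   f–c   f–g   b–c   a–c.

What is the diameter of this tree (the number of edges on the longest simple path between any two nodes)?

BFS from a reaches d last, at distance 3; BFS from d confirms no node is farther.
Path: a – c – f – d.

3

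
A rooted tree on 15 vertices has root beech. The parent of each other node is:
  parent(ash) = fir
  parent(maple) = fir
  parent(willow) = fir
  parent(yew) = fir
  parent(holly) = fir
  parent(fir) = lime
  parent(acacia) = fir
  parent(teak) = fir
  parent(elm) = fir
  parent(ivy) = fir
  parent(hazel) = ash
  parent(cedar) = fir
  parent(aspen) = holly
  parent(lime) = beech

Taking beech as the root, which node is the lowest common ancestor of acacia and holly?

fir

Ancestors of acacia (toward the root): acacia, fir, lime, beech.
Ancestors of holly: holly, fir, lime, beech.
The deepest node appearing in both lists is fir.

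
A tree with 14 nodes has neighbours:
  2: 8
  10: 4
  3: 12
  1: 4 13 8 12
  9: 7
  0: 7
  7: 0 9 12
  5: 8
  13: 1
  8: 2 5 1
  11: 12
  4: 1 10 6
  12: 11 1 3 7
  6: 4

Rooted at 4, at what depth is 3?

3

Climbing from 3 to the root: 3 → 12 → 1 → 4. That's 3 steps.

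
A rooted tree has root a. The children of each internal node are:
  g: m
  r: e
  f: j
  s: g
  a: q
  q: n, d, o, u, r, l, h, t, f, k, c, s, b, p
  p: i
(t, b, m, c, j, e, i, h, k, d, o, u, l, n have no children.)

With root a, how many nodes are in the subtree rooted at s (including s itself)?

Descendants of s (including itself): s, g, m. That's 3.

3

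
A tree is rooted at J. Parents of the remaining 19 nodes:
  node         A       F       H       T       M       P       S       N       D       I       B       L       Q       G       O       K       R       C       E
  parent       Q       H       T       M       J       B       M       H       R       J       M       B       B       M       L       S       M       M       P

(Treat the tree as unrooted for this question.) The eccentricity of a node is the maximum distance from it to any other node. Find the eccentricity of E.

A farthest node from E is N (F also at distance 6).
The path E – P – B – M – T – H – N has 6 edges.

6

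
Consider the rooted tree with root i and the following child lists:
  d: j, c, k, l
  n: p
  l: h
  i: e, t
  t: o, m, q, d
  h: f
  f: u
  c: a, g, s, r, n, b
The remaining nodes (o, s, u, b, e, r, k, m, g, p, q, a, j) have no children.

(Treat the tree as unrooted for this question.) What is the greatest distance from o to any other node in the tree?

6

Distances from o peak at 6, attained at u.
o–t–d–l–h–f–u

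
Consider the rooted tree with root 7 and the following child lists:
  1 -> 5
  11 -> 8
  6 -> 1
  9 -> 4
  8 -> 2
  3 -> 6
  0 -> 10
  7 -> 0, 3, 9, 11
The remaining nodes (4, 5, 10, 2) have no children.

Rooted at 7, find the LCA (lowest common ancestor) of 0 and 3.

Ancestors of 0 (toward the root): 0, 7.
Ancestors of 3: 3, 7.
The deepest node appearing in both lists is 7.

7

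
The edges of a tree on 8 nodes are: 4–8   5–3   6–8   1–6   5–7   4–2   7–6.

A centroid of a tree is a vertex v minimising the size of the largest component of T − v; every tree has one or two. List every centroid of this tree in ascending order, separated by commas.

If 6 is removed the pieces have sizes 3, 3, 1, all ≤ ⌊8/2⌋ = 4.
Every other node leaves some component of size > 4, so the centroid is unique.

6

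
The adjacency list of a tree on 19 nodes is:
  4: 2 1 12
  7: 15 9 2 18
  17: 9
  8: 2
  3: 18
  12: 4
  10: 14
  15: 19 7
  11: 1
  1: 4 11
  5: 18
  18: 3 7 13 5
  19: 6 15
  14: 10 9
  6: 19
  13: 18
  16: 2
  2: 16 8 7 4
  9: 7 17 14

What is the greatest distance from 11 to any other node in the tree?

A farthest node from 11 is 10 (6 also at distance 7).
The path 11–1–4–2–7–9–14–10 has 7 edges.

7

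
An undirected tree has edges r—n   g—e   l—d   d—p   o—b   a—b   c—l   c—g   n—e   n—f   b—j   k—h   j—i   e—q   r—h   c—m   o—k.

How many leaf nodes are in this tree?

Exactly 6 nodes have a single neighbour: a, f, i, m, p, q.

6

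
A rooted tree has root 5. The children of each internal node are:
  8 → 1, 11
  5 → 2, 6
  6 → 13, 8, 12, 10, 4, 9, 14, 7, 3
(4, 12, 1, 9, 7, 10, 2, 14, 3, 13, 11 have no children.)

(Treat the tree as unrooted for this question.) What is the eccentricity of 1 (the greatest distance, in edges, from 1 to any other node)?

Distances from 1 peak at 4, attained at 2.
1-8-6-5-2

4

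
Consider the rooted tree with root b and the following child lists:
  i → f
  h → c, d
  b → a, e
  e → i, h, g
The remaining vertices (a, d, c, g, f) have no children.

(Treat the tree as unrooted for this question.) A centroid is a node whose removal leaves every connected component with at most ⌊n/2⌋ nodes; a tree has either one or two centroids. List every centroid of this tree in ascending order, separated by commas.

e

If e is removed the pieces have sizes 3, 2, 2, 1, all ≤ ⌊9/2⌋ = 4.
Every other node leaves some component of size > 4, so the centroid is unique.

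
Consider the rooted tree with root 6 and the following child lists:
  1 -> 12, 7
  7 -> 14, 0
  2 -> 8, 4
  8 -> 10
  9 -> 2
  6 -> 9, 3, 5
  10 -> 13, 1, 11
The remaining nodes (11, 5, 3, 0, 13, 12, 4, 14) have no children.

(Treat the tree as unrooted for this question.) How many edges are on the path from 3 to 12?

Walking from 3: 3 – 6 – 9 – 2 – 8 – 10 – 1 – 12. Length 7.

7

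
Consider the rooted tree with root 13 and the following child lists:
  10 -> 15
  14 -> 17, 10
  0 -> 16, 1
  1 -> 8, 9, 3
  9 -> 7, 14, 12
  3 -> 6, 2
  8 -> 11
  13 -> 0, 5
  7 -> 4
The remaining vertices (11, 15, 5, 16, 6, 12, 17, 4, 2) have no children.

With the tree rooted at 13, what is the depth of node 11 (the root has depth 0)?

Climbing from 11 to the root: 11–8–1–0–13. That's 4 steps.

4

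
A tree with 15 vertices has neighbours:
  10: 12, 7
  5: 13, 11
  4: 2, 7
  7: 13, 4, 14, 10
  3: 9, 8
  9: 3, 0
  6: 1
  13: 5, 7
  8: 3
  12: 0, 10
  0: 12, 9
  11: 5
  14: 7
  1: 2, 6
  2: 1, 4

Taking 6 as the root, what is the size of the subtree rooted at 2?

The subtree rooted at 2 contains: 2, 4, 7, 13, 10, 14, 5, 12, 11, 0, 9, 3, 8 — 13 nodes.

13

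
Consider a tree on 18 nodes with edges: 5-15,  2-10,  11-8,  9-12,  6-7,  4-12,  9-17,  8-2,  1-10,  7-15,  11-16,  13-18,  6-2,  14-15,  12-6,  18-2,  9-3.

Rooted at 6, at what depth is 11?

3

Path from 6 to 11: 6–2–8–11, which has 3 edges.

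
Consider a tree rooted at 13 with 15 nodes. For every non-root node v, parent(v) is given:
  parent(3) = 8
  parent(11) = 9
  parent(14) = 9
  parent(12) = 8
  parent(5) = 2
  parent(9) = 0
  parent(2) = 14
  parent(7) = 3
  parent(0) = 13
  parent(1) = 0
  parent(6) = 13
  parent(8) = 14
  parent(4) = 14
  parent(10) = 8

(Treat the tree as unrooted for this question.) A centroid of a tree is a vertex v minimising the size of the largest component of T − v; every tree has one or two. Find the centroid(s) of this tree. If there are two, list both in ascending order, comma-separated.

Removing 14 splits the tree into components of sizes 6, 5, 2, 1; the largest is 6 ≤ ⌊15/2⌋ = 7.
Every other node leaves some component of size > 7, so the centroid is unique.

14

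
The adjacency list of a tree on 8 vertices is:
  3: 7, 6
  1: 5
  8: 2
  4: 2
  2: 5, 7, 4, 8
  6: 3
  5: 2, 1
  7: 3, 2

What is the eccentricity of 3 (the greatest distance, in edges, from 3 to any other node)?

The node farthest from 3 is 1, via 3 – 7 – 2 – 5 – 1 — 4 edges.

4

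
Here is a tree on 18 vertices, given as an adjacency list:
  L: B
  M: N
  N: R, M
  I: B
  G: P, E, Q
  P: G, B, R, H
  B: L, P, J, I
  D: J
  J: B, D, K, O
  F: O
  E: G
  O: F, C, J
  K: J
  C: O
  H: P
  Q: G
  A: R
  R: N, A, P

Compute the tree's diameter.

Starting from M, a farthest node is C at distance 7.
One longest path: M-N-R-P-B-J-O-C.
So the diameter is 7.

7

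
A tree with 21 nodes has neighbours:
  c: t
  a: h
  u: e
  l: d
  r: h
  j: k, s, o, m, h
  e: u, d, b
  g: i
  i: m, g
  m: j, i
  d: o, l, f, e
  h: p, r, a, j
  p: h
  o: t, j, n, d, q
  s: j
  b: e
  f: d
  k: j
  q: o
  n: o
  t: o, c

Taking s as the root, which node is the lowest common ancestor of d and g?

j

Path d→root: d o j s; path g→root: g i m j s.
First common node: j.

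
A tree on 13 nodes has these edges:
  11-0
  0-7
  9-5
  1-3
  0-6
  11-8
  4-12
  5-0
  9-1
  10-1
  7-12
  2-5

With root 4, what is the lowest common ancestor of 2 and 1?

5

Path 2→root: 2 5 0 7 12 4; path 1→root: 1 9 5 0 7 12 4.
First common node: 5.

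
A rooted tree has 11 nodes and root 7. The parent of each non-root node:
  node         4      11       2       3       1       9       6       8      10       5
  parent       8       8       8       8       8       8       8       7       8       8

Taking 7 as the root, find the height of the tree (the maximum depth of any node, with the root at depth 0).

1 sits deepest: 7 → 8 → 1 — 2 edges from the root.

2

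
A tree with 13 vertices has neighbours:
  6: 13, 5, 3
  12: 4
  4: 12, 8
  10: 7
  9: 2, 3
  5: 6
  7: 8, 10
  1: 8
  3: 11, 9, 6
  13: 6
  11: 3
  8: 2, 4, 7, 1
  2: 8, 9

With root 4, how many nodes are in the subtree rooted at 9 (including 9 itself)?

6

Descendants of 9 (including itself): 9, 3, 6, 11, 5, 13. That's 6.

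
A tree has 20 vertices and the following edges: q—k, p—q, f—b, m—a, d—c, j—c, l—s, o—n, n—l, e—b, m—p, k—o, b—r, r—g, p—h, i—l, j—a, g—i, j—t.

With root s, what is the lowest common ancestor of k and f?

l

Ancestors of k (toward the root): k, o, n, l, s.
Ancestors of f: f, b, r, g, i, l, s.
The deepest node appearing in both lists is l.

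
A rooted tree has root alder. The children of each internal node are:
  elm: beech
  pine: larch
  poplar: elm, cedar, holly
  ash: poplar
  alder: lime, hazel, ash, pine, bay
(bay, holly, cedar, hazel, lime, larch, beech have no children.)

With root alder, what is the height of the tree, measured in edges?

4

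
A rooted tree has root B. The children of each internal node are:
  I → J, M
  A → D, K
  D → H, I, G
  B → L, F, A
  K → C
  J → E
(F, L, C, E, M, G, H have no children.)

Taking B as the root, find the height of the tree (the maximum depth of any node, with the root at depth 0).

5

The longest root-to-leaf path is B – A – D – I – J – E (5 edges).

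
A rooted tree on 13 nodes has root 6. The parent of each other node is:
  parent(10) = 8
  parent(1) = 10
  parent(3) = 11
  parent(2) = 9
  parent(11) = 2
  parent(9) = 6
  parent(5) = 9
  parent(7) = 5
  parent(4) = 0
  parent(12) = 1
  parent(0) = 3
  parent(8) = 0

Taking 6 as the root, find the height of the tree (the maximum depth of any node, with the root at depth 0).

9

12 sits deepest: 6 – 9 – 2 – 11 – 3 – 0 – 8 – 10 – 1 – 12 — 9 edges from the root.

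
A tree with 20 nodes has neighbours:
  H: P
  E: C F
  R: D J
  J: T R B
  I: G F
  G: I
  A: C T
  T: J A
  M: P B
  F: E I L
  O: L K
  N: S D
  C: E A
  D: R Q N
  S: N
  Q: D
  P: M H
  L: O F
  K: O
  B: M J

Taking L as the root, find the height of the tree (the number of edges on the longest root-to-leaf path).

The longest root-to-leaf path is L-F-E-C-A-T-J-B-M-P-H (10 edges).

10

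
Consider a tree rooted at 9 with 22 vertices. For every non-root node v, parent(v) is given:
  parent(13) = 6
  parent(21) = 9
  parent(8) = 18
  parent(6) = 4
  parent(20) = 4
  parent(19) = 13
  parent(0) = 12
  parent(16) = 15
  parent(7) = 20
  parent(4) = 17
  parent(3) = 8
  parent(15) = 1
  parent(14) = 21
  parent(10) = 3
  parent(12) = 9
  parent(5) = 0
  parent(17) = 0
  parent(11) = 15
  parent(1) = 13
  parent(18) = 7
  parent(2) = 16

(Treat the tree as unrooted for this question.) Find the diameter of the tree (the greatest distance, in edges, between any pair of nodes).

Starting from 14, a farthest node is 10 at distance 12.
One longest path: 14-21-9-12-0-17-4-20-7-18-8-3-10.
So the diameter is 12.

12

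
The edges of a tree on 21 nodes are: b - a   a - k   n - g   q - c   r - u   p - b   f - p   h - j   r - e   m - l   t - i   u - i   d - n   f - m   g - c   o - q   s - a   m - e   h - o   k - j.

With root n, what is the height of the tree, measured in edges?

The longest root-to-leaf path is n-g-c-q-o-h-j-k-a-b-p-f-m-e-r-u-i-t (17 edges).

17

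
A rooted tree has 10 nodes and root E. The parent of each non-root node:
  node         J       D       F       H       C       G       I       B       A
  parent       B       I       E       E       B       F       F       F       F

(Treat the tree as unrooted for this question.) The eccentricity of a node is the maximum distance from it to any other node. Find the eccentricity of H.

The node farthest from H is D (C, J also at distance 4), via H – E – F – I – D — 4 edges.

4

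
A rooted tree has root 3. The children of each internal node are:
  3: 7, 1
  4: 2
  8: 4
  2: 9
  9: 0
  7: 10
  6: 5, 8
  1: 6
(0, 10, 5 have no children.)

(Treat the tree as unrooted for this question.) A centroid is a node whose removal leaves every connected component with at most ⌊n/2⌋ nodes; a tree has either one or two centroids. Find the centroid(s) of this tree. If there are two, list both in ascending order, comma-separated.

If 6 is removed the pieces have sizes 5, 4, 1, all ≤ ⌊11/2⌋ = 5.
No neighbour of 6 does as well, so 6 is the unique centroid.

6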